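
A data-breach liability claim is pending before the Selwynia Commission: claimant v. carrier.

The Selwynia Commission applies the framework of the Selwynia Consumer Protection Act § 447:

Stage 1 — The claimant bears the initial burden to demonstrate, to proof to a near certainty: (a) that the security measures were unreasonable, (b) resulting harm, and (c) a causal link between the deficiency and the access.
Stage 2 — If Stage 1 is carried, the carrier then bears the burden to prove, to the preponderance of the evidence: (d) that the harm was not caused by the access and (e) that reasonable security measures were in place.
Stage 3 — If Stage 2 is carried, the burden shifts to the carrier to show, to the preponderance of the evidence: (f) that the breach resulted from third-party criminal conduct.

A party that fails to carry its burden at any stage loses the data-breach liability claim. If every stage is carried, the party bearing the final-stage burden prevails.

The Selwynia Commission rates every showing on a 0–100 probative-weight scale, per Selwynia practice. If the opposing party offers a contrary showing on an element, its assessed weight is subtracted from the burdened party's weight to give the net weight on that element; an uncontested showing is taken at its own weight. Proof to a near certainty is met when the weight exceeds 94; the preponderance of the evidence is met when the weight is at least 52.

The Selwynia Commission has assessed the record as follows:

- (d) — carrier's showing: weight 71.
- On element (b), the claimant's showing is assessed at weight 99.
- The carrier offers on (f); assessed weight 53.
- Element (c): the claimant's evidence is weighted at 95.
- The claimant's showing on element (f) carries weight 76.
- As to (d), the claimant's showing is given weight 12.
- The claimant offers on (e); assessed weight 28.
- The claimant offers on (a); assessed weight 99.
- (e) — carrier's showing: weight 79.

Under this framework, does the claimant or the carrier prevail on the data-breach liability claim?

At Stage 1 the claimant must meet proof to a near certainty (weight exceeds 94): on (a) the weight is 99, which does exceed 94, so (a) meets the standard; on (b) the weight is 99, which does exceed 94, so (b) meets the standard; on (c) the weight is 95, which does exceed 94, so (c) meets the standard.
  All elements met. The burden passes to the carrier.
At Stage 2 the carrier must meet the preponderance of the evidence (weight is at least 52): on (d) the weight is 71 less the opposing 12 gives net 59, ≥ 52, so (d) meets the standard; on (e) the weight is 79 less the opposing 28 gives net 51, which does not reach 52, so (e) does not meet the standard.
  Not every element is met, so the carrier fails to carry Stage 2.
The claimant prevails.

claimant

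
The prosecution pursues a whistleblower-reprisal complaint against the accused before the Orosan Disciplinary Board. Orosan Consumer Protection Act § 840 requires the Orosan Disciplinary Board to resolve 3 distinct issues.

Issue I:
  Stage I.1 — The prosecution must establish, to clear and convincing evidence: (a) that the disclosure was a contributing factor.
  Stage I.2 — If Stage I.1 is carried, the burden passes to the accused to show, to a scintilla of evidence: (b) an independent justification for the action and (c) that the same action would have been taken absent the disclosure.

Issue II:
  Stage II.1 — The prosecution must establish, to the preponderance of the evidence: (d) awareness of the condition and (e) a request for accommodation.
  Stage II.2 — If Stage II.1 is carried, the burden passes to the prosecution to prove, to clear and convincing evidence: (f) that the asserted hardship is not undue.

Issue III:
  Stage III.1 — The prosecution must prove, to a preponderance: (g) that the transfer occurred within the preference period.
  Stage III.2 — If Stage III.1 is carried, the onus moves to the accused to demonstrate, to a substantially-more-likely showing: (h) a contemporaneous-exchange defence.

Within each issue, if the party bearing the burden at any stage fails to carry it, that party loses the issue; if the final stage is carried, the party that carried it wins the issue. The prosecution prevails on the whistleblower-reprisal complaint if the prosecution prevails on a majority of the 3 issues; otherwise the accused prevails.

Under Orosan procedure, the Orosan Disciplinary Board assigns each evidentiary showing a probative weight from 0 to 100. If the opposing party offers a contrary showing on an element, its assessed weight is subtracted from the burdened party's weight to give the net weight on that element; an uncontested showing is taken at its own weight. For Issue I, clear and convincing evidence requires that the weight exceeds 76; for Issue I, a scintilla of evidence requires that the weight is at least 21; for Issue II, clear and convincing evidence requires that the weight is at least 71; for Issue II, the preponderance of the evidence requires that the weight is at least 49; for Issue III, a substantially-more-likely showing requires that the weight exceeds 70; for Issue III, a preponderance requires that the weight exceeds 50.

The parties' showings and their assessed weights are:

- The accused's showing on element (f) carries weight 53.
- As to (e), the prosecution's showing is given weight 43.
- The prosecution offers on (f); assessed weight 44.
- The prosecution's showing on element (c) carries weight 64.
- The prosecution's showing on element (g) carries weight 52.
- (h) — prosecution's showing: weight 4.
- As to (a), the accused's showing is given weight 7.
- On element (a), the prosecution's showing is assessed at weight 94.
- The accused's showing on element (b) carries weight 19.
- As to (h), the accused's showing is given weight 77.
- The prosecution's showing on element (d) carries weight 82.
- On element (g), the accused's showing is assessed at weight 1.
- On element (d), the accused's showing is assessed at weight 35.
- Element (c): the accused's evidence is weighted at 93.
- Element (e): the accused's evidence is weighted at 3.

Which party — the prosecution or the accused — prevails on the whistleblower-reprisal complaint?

— Issue I —
Stage I.1 — burden on prosecution; standard: clear and convincing evidence (weight exceeds 76).
    (a): 94 − 7 = 87 > 76 [met]
  The prosecution carries Stage I.1; the accused now bears the burden.
Stage I.2 — burden on accused; standard: a scintilla of evidence (weight is at least 21).
    (b): 19 < 21 [not met]
    (c): 93 − 64 = 29 ≥ 21 [met]
  Not every element is met, so the accused fails to carry Stage I.2.
The prosecution prevails on this issue.
— Issue II —
At Stage II.1 the prosecution must meet the preponderance of the evidence (weight is at least 49): on (d) the weight is 82 less the opposing 35 gives net 47, < 49, so (d) does not meet the standard; on (e) the weight is 43 less the opposing 3 gives net 40, which does not reach 49, so (e) does not meet the standard.
  Stage II.1 not carried; the prosecution fails its burden.
The accused prevails on this issue.
— Issue III —
Stage III.1 (prosecution, a preponderance, weight exceeds 50): (g) net 52−1=51 > 50 — meets.
  Stage III.1 carried; the burden shifts to the accused.
Stage III.2 (accused, a substantially-more-likely showing, weight exceeds 70): (h) net 77−4=73 > 70 — meets.
  Stage III.2 carried; the final stage is satisfied.
All stages carried — the accused prevails on this issue.
Per-issue: Issue I → prosecution; Issue II → accused; Issue III → accused. The prosecution must prevail on a majority of issues; overall, the accused prevails.

accused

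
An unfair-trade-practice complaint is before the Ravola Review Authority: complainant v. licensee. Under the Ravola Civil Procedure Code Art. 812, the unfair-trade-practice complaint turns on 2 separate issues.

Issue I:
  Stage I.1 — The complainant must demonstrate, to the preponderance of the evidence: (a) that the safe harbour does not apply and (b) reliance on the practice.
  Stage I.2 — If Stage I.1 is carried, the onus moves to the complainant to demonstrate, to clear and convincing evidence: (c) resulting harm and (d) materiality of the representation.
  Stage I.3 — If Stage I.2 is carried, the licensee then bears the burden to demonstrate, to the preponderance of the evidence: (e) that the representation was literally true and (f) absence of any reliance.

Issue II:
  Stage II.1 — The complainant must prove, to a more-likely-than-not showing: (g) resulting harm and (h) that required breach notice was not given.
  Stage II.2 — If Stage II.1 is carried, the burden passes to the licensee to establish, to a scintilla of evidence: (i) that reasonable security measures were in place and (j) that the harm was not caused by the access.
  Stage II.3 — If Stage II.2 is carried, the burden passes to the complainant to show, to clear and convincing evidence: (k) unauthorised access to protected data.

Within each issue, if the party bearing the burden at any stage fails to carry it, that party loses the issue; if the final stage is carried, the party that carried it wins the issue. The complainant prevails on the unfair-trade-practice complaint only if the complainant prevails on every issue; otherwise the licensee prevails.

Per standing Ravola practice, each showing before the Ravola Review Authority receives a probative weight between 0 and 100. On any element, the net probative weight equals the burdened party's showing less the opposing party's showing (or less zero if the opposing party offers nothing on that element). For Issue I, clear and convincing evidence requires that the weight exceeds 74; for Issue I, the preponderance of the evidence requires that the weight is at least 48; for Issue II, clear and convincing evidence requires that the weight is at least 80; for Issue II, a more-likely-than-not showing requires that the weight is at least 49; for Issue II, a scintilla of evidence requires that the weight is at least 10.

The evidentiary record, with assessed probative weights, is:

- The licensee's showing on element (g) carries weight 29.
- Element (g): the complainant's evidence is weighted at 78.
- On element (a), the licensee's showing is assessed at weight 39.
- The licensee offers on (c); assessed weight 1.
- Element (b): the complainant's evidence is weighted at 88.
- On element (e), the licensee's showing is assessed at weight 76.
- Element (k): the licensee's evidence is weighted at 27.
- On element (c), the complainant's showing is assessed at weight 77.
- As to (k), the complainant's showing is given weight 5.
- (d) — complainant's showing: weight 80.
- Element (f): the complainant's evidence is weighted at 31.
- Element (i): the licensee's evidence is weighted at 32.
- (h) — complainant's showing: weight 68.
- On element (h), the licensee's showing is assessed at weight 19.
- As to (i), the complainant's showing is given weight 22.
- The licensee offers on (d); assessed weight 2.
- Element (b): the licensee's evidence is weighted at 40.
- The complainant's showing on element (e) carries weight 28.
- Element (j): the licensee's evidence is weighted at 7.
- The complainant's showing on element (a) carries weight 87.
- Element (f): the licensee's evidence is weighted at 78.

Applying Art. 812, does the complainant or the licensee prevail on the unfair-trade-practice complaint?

complainant

— Issue I —
Stage I.1 — burden on complainant; standard: the preponderance of the evidence (weight is at least 48).
    (a): 87 − 39 = 48 ≥ 48 [met]
    (b): 88 − 40 = 48 ≥ 48 [met]
  All elements met. The complainant retains the burden for Stage I.2.
Stage I.2 — burden on complainant; standard: clear and convincing evidence (weight exceeds 74).
    (c): 77 − 1 = 76 > 74 [met]
    (d): 80 − 2 = 78 > 74 [met]
  The complainant carries Stage I.2; the licensee now bears the burden.
Stage I.3 — burden on licensee; standard: the preponderance of the evidence (weight is at least 48).
    (e): 76 − 28 = 48 ≥ 48 [met]
    (f): 78 − 31 = 47 < 48 [not met]
  Stage I.3 not carried; the licensee fails its burden.
The complainant prevails on this issue.
— Issue II —
Stage II.1 (complainant, a more-likely-than-not showing, weight is at least 49): (g) net 78−29=49 ≥ 49 — meets; (h) net 68−19=49 ≥ 49 — meets.
  The complainant carries Stage II.1; the licensee now bears the burden.
Stage II.2 (licensee, a scintilla of evidence, weight is at least 10): (i) net 32−22=10 ≥ 10 — meets; (j) 7 < 10 — fails.
  The licensee does not carry Stage II.2.
The analysis ends at Stage II.2; the complainant prevails on this issue.
Per-issue: Issue I → complainant; Issue II → complainant. The complainant must prevail on every issue; overall, the complainant prevails.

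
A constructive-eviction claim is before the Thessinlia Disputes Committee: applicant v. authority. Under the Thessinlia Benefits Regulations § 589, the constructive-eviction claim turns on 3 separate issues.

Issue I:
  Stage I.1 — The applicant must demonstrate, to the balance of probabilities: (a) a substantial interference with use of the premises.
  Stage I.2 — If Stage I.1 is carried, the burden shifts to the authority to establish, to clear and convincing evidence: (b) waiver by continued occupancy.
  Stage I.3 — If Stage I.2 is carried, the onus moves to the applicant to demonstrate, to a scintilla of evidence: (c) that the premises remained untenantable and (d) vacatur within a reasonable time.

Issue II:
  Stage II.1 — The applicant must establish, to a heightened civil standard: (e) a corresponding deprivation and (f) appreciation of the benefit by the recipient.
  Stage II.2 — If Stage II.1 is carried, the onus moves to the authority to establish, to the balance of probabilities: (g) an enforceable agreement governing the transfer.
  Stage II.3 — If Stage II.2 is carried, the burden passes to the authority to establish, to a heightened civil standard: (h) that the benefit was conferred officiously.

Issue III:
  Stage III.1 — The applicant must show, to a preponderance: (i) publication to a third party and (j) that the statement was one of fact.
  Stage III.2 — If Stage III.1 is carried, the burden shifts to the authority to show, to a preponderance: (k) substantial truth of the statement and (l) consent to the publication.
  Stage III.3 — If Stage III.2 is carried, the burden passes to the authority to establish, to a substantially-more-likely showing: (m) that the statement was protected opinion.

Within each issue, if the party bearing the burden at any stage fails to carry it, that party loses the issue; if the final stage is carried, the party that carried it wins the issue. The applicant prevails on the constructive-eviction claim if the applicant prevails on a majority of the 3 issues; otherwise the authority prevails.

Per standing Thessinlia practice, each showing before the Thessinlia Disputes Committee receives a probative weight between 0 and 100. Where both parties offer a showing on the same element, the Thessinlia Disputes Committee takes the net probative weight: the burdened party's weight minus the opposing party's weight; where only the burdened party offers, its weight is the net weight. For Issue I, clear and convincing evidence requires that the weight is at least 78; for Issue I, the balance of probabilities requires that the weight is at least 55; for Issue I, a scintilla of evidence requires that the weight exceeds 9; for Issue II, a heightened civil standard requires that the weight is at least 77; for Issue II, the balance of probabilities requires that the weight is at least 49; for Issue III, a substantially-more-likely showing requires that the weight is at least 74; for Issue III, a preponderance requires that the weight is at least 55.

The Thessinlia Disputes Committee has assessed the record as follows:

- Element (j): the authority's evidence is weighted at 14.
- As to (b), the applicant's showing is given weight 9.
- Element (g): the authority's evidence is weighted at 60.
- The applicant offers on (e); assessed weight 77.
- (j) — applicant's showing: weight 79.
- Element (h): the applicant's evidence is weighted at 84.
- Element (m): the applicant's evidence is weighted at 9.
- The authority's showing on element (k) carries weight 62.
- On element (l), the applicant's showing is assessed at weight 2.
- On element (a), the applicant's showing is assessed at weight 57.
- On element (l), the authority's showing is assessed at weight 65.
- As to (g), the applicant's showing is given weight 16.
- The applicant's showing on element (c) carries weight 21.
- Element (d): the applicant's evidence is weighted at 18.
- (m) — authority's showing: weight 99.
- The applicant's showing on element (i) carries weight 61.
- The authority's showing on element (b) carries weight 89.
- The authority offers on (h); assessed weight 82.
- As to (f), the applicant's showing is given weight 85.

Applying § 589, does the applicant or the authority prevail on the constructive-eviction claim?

— Issue I —
At Stage I.1 the applicant must meet the balance of probabilities (weight is at least 55): on (a) the weight is 57, ≥ 55, so (a) meets the standard.
  Stage I.1 is satisfied; the onus moves to the authority.
At Stage I.2 the authority must meet clear and convincing evidence (weight is at least 78): on (b) the weight is 89 less the opposing 9 gives net 80, which does reach 78, so (b) meets the standard.
  All elements met. The burden passes to the applicant.
At Stage I.3 the applicant must meet a scintilla of evidence (weight exceeds 9): on (c) the weight is 21, > 9, so (c) meets the standard; on (d) the weight is 18, > 9, so (d) meets the standard.
  All elements met at the final stage.
Every stage carried; the applicant prevails on this issue.
— Issue II —
Stage II.1 — burden on applicant; standard: a heightened civil standard (weight is at least 77).
    (e): 77 ≥ 77 [met]
    (f): 85 ≥ 77 [met]
  Stage II.1 is satisfied; the onus moves to the authority.
Stage II.2 — burden on authority; standard: the balance of probabilities (weight is at least 49).
    (g): 60 − 16 = 44 < 49 [not met]
  Not every element is met, so the authority fails to carry Stage II.2.
The applicant prevails on this issue.
— Issue III —
At Stage III.1 the applicant must meet a preponderance (weight is at least 55): on (i) the weight is 61, ≥ 55, so (i) meets the standard; on (j) the weight is 79 less the opposing 14 gives net 65, which does reach 55, so (j) meets the standard.
  Stage III.1 carried; the burden shifts to the authority.
At Stage III.2 the authority must meet a preponderance (weight is at least 55): on (k) the weight is 62, which does reach 55, so (k) meets the standard; on (l) the weight is 65 less the opposing 2 gives net 63, which does reach 55, so (l) meets the standard.
  Stage III.2 is satisfied; the authority continues to bear the burden.
At Stage III.3 the authority must meet a substantially-more-likely showing (weight is at least 74): on (m) the weight is 99 less the opposing 9 gives net 90, which does reach 74, so (m) meets the standard.
  The authority carries the last stage.
Every stage carried; the authority prevails on this issue.
Per-issue: Issue I → applicant; Issue II → applicant; Issue III → authority. The applicant must prevail on a majority of issues; overall, the applicant prevails.

applicant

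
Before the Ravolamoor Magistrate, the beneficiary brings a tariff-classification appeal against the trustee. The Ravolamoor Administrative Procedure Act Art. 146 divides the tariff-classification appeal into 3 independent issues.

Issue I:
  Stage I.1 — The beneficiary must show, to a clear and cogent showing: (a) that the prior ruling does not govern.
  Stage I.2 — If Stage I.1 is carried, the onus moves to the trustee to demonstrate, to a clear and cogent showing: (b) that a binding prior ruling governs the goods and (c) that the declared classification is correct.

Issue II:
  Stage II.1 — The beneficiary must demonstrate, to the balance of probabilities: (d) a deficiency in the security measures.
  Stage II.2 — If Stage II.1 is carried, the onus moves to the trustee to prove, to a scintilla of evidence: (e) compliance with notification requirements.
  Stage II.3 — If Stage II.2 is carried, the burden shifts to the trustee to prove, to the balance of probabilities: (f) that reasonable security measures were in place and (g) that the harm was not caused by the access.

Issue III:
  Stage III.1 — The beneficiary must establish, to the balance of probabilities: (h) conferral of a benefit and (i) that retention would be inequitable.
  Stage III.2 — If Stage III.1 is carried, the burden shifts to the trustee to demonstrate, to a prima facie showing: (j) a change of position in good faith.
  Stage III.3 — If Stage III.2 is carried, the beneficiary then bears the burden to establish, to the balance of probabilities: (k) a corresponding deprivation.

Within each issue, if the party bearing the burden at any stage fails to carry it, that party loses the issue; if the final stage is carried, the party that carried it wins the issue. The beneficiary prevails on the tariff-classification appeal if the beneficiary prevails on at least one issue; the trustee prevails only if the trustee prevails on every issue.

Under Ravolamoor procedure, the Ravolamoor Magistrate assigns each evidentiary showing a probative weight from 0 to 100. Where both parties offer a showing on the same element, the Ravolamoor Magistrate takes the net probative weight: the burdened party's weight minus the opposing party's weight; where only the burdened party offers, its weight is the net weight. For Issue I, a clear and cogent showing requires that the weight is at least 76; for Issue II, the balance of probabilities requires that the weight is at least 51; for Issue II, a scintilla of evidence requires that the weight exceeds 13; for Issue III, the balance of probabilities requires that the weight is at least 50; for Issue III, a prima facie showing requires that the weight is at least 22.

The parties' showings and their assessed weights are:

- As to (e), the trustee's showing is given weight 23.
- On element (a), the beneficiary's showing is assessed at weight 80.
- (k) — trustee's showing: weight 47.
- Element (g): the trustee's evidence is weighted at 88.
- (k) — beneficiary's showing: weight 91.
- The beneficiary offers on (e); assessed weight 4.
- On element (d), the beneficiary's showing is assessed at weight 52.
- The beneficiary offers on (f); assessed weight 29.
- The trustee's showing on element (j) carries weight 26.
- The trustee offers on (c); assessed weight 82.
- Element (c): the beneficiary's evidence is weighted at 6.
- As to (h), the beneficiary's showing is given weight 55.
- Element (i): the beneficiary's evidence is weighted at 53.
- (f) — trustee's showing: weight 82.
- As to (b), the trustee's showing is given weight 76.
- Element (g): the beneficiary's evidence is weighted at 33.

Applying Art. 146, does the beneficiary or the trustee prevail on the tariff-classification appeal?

trustee

— Issue I —
Stage I.1 — burden on beneficiary; standard: a clear and cogent showing (weight is at least 76).
    (a): 80 ≥ 76 [met]
  All elements met. The burden passes to the trustee.
Stage I.2 — burden on trustee; standard: a clear and cogent showing (weight is at least 76).
    (b): 76 ≥ 76 [met]
    (c): 82 − 6 = 76 ≥ 76 [met]
  The trustee carries the last stage.
With every stage satisfied, the trustee prevails on this issue.
— Issue II —
Stage II.1 (beneficiary, the balance of probabilities, weight is at least 51): (d) 52 ≥ 51 — meets.
  The beneficiary carries Stage II.1; the trustee now bears the burden.
Stage II.2 (trustee, a scintilla of evidence, weight exceeds 13): (e) net 23−4=19 > 13 — meets.
  All elements met. The trustee retains the burden for Stage II.3.
Stage II.3 (trustee, the balance of probabilities, weight is at least 51): (f) net 82−29=53 ≥ 51 — meets; (g) net 88−33=55 ≥ 51 — meets.
  Stage II.3 carried; the final stage is satisfied.
All stages carried — the trustee prevails on this issue.
— Issue III —
At Stage III.1 the beneficiary must meet the balance of probabilities (weight is at least 50): on (h) the weight is 55, ≥ 50, so (h) meets the standard; on (i) the weight is 53, which does reach 50, so (i) meets the standard.
  All elements met. The burden passes to the trustee.
At Stage III.2 the trustee must meet a prima facie showing (weight is at least 22): on (j) the weight is 26, which does reach 22, so (j) meets the standard.
  Stage III.2 carried; the burden shifts to the beneficiary.
At Stage III.3 the beneficiary must meet the balance of probabilities (weight is at least 50): on (k) the weight is 91 less the opposing 47 gives net 44, < 50, so (k) does not meet the standard.
  The beneficiary does not carry Stage III.3.
The analysis ends at Stage III.3; the trustee prevails on this issue.
Per-issue: Issue I → trustee; Issue II → trustee; Issue III → trustee. The beneficiary must prevail on at least one issue; overall, the trustee prevails.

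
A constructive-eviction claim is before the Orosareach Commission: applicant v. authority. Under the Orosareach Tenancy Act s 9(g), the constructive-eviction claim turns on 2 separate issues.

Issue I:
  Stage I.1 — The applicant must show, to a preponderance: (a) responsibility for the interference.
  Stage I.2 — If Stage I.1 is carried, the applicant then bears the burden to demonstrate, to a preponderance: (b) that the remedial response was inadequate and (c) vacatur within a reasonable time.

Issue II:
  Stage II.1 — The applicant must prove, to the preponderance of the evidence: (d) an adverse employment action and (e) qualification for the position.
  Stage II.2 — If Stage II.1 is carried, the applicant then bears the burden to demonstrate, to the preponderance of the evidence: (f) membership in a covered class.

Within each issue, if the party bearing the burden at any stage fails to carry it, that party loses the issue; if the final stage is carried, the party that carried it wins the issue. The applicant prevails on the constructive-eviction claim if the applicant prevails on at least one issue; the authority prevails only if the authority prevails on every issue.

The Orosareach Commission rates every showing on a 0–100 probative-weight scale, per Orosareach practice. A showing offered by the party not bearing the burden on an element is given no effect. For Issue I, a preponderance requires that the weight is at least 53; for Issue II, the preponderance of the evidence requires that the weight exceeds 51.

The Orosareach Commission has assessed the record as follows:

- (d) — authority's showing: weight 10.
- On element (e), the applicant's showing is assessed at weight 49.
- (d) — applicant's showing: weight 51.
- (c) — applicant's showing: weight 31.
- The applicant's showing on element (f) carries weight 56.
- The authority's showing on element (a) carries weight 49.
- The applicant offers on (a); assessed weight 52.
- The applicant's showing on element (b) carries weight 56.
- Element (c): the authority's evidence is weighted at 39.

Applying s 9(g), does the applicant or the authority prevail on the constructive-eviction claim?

authority

— Issue I —
Stage I.1 (applicant, a preponderance, weight is at least 53): (a) 52 (authority's 49 disregarded) < 53 — fails.
  The applicant does not carry Stage I.1.
The analysis ends at Stage I.1; the authority prevails on this issue.
— Issue II —
At Stage II.1 the applicant must meet the preponderance of the evidence (weight exceeds 51): on (d) the weight is 51 (the authority's 10 is given no effect), ≤ 51, so (d) does not meet the standard; on (e) the weight is 49, ≤ 51, so (e) does not meet the standard.
  The applicant does not carry Stage II.1.
So the authority prevails on this issue.
Per-issue: Issue I → authority; Issue II → authority. The applicant must prevail on at least one issue; overall, the authority prevails.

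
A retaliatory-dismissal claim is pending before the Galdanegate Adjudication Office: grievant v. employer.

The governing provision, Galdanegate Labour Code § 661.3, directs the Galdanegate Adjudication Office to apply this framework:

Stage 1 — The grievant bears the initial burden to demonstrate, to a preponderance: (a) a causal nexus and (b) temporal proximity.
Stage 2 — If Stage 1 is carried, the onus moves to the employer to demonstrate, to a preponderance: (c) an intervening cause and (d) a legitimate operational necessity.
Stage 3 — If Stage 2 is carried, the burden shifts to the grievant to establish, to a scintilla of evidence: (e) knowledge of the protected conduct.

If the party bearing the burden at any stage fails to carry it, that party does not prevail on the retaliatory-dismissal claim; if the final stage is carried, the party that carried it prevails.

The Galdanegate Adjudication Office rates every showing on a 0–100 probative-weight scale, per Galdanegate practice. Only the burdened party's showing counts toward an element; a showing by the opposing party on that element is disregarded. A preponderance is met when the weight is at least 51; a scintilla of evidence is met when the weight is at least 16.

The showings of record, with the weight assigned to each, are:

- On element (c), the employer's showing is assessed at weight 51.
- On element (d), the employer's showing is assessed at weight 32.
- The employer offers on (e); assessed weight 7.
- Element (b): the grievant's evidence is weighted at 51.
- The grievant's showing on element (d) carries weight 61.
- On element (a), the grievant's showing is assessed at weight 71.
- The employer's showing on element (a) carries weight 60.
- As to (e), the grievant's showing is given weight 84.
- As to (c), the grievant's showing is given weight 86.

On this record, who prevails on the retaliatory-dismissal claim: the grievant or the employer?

Stage 1 (grievant, a preponderance, weight is at least 51): (a) 71 (employer's 60 disregarded) ≥ 51 — meets; (b) 51 ≥ 51 — meets.
  Stage 1 is satisfied; the onus moves to the employer.
Stage 2 (employer, a preponderance, weight is at least 51): (c) 51 (grievant's 86 disregarded) ≥ 51 — meets; (d) 32 (grievant's 61 disregarded) < 51 — fails.
  Stage 2 not carried; the employer fails its burden.
So the grievant prevails.

grievant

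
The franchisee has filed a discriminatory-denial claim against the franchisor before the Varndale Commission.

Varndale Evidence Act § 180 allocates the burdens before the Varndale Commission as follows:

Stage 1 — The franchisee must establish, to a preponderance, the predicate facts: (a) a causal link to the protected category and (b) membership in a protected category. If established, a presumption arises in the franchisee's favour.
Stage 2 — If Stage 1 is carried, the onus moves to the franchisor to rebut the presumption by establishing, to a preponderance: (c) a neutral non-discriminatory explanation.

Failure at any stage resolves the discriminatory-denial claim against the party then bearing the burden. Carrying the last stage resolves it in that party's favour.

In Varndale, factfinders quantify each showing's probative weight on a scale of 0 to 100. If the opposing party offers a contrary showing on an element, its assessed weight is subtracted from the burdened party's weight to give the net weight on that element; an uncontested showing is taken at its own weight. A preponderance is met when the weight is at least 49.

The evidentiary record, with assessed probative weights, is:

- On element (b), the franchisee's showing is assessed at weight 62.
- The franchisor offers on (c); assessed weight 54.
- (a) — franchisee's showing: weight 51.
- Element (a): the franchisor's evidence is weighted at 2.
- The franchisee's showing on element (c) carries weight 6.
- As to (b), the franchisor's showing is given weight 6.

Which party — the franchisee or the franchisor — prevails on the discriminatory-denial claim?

franchisee

Stage 1 — burden on franchisee; standard: a preponderance (weight is at least 49).
    (a): 51 − 2 = 49 ≥ 49 [met]
    (b): 62 − 6 = 56 ≥ 49 [met]
  Stage 1 is satisfied; the onus moves to the franchisor.
Stage 2 — burden on franchisor; standard: a preponderance (weight is at least 49).
    (c): 54 − 6 = 48 < 49 [not met]
  Not every element is met, so the franchisor fails to carry Stage 2.
The franchisee prevails.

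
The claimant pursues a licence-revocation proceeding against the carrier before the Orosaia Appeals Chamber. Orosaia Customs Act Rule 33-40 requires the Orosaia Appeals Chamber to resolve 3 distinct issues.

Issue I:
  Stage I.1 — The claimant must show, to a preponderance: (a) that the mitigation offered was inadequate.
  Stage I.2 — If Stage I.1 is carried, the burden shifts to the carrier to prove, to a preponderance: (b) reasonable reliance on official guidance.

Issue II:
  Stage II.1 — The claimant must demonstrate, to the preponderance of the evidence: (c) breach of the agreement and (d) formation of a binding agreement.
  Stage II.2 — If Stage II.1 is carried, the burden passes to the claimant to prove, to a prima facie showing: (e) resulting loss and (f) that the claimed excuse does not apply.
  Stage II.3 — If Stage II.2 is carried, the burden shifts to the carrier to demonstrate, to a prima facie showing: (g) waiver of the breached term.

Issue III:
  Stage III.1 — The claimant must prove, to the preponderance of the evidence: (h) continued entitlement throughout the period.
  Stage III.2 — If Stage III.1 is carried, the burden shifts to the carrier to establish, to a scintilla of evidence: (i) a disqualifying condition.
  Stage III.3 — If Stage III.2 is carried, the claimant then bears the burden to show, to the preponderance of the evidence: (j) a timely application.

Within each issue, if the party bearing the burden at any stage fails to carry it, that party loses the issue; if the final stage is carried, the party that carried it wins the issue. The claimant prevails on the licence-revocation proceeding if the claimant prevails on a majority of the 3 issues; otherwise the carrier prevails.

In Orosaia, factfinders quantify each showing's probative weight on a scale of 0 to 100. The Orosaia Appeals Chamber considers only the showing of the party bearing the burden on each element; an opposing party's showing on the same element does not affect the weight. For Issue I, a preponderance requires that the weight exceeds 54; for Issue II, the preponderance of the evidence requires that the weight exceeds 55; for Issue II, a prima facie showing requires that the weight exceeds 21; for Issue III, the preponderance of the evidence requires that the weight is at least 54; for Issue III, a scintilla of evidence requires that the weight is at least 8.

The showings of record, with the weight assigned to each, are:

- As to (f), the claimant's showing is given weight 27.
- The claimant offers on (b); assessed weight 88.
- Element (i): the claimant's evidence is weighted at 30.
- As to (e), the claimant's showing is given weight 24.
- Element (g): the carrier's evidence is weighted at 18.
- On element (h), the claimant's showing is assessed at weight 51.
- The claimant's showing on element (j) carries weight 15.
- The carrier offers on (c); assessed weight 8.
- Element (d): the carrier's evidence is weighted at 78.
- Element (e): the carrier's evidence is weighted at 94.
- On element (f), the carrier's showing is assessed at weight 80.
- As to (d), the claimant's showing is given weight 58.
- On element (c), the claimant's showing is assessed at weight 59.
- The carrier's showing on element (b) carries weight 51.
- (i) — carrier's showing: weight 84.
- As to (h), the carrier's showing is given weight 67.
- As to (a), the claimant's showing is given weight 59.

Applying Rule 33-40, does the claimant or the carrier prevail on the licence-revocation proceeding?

claimant

— Issue I —
At Stage I.1 the claimant must meet a preponderance (weight exceeds 54): on (a) the weight is 59, which does exceed 54, so (a) meets the standard.
  All elements met. The burden passes to the carrier.
At Stage I.2 the carrier must meet a preponderance (weight exceeds 54): on (b) the weight is 51 (the claimant's 88 is given no effect), ≤ 54, so (b) does not meet the standard.
  Stage I.2 not carried; the carrier fails its burden.
So the claimant prevails on this issue.
— Issue II —
Stage II.1 (claimant, the preponderance of the evidence, weight exceeds 55): (c) 59 (carrier's 8 disregarded) > 55 — meets; (d) 58 (carrier's 78 disregarded) > 55 — meets.
  Stage II.1 carried; the burden remains with the claimant.
Stage II.2 (claimant, a prima facie showing, weight exceeds 21): (e) 24 (carrier's 94 disregarded) > 21 — meets; (f) 27 (carrier's 80 disregarded) > 21 — meets.
  All elements met. The burden passes to the carrier.
Stage II.3 (carrier, a prima facie showing, weight exceeds 21): (g) 18 ≤ 21 — fails.
  Not every element is met, so the carrier fails to carry Stage II.3.
So the claimant prevails on this issue.
— Issue III —
At Stage III.1 the claimant must meet the preponderance of the evidence (weight is at least 54): on (h) the weight is 51 (the carrier's 67 is given no effect), which does not reach 54, so (h) does not meet the standard.
  Not every element is met, so the claimant fails to carry Stage III.1.
The carrier prevails on this issue.
Per-issue: Issue I → claimant; Issue II → claimant; Issue III → carrier. The claimant must prevail on a majority of issues; overall, the claimant prevails.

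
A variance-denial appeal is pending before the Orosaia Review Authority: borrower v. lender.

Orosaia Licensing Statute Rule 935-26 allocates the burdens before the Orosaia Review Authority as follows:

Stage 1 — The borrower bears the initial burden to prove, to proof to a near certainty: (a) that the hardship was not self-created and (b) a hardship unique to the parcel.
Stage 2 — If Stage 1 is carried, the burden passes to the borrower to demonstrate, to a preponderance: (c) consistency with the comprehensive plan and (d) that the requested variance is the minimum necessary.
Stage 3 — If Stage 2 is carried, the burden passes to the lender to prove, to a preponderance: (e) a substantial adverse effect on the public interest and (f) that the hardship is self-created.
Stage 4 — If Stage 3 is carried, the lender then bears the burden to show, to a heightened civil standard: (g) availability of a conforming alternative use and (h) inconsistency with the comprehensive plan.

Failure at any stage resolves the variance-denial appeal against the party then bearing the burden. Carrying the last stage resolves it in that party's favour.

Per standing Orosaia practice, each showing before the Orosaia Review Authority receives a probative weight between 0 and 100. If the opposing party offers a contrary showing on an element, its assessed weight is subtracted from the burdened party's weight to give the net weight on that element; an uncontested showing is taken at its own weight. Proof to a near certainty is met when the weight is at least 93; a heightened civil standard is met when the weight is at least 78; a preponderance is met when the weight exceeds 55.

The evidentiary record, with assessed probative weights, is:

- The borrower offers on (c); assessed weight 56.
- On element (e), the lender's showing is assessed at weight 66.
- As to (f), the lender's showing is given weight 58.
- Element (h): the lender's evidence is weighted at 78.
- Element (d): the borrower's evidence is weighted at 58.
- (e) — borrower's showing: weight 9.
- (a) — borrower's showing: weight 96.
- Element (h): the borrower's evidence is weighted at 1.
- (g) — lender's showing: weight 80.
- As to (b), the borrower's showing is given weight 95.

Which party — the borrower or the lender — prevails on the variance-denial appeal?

borrower

Stage 1 — burden on borrower; standard: proof to a near certainty (weight is at least 93).
    (a): 96 ≥ 93 [met]
    (b): 95 ≥ 93 [met]
  Stage 1 carried; the burden remains with the borrower.
Stage 2 — burden on borrower; standard: a preponderance (weight exceeds 55).
    (c): 56 > 55 [met]
    (d): 58 > 55 [met]
  Stage 2 carried; the burden shifts to the lender.
Stage 3 — burden on lender; standard: a preponderance (weight exceeds 55).
    (e): 66 − 9 = 57 > 55 [met]
    (f): 58 > 55 [met]
  Stage 3 carried; the burden remains with the lender.
Stage 4 — burden on lender; standard: a heightened civil standard (weight is at least 78).
    (g): 80 ≥ 78 [met]
    (h): 78 − 1 = 77 < 78 [not met]
  Stage 4 not carried; the lender fails its burden.
The analysis ends at Stage 4; the borrower prevails.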